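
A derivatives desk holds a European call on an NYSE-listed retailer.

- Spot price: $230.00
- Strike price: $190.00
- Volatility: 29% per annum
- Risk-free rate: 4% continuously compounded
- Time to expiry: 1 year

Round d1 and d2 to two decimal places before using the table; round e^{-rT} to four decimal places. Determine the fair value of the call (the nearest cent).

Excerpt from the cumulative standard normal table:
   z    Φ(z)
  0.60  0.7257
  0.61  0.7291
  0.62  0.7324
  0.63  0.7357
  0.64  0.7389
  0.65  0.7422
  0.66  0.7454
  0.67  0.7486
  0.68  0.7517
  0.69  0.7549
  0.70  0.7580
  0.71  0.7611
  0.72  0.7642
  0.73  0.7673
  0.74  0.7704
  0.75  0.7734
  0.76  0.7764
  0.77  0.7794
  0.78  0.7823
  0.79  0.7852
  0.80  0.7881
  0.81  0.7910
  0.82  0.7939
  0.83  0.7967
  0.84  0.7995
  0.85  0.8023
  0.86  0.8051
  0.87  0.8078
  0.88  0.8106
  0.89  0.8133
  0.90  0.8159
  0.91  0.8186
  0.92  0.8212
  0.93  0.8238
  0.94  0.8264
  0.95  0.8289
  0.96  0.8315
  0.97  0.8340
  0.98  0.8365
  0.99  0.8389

T = 1;  σ√T = 0.2900
ln(S/K) + (r + σ²/2)T = ln(230/190) + (0.04 + 0.29²/2)·1 = 0.1911 + 0.0820 = 0.2731
d₁ = 0.2731 / 0.2900 = 0.9417 → 0.94
d₂ = d₁ − σ√T = 0.9417 − 0.2900 = 0.6517 → 0.65
exp(−rT) = exp(−0.04·1) = 0.9608
N(d₁) = N(0.94) = 0.8264;  N(d₂) = N(0.65) = 0.7422
C = 230·0.8264 − 190·0.9608·0.7422 = 190.0720 − 135.4901 = 54.5819

$54.58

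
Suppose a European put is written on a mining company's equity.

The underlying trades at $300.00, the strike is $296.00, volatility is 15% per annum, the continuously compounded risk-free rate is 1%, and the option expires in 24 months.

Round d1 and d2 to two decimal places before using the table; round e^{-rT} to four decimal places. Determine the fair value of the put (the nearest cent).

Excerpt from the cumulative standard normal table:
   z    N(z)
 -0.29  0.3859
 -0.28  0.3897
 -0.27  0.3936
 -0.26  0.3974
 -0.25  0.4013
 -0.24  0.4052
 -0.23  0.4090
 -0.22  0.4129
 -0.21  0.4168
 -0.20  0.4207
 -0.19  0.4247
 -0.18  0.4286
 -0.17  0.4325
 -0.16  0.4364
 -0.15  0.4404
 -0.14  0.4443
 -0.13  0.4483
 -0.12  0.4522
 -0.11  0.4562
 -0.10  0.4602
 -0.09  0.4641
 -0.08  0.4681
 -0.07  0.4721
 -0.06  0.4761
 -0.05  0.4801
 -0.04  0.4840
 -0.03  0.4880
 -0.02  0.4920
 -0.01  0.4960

$20.08

σ√T = 0.15·√2 = 0.2121
d₁ = [ln(300/296) + (0.01 + ½·0.15²)·2] / (σ√T) = (0.0134 + 0.0425) / 0.2121 = 0.2636 → 0.26
d₂ = 0.2636 − 0.2121 = 0.0515 → 0.05
e^(−rT) = e^(−0.01·2) = 0.9802
N(−d₂) = N(-0.05) = 0.4801;  N(−d₁) = N(-0.26) = 0.3974
P = 296·0.9802·0.4801 − 300·0.3974 = 139.2958 − 119.2200 = 20.0758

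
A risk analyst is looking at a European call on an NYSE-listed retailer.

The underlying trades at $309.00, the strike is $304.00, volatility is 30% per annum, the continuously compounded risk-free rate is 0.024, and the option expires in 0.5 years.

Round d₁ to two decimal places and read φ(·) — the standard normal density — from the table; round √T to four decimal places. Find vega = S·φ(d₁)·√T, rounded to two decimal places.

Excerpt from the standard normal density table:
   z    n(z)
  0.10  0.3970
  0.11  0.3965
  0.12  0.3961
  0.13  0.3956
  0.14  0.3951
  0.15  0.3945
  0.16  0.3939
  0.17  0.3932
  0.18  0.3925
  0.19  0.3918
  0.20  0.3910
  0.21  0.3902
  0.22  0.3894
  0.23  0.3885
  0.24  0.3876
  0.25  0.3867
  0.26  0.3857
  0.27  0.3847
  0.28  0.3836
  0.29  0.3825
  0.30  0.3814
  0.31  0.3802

84.69

T = 0.5;  σ√T = 0.2121
d₁ = [ln(309/304) + (0.024 + 0.3²/2)·0.5] / 0.2121 = [0.0163 + 0.0345] / 0.2121 = 0.2395 which rounds to 0.24
√T = √0.5 = 0.7071
φ(d₁) = φ(0.24) = 0.3876
vega = S·φ(d₁)·√T = 309·0.3876·0.7071 = 84.6882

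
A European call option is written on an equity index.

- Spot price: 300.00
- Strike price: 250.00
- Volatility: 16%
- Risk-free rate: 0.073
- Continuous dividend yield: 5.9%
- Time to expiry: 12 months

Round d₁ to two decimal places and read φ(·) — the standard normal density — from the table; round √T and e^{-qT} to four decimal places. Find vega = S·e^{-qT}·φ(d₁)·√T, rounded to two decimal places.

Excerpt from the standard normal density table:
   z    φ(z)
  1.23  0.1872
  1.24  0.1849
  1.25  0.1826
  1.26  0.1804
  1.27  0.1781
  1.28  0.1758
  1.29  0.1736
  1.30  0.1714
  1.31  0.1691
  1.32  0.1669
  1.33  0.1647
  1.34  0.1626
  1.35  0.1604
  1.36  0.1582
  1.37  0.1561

σ√T = 0.16·√1 = 0.1600
d₁ = [ln(300/250) + (0.073 − 0.059 + ½·0.16²)·1] / (σ√T) = (0.1823 + 0.0268) / 0.1600 = 1.3070 ⇒ 1.31
√T = √1 = 1.0000
φ(d₁) = φ(1.31) = 0.1691
exp(−qT) = exp(−0.059·1) = 0.9427
vega = S·exp(−qT)·φ(d₁)·√T = 300·0.9427·0.1691·1.0000 = 47.8232

47.82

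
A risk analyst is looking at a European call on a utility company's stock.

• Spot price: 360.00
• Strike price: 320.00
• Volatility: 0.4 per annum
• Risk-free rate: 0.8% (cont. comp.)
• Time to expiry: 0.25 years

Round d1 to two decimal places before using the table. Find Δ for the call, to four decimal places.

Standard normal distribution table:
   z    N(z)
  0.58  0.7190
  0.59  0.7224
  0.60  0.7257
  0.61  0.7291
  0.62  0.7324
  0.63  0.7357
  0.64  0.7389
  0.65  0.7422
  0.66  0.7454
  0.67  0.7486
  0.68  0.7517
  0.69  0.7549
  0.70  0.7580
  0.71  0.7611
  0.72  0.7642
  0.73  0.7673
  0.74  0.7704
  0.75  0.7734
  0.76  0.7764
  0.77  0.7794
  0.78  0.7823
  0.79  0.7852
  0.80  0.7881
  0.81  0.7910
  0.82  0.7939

0.7580

σ√T = 0.4 × 0.5000 = 0.2000
d₁ = [ln(360/320) + (0.008 + 0.4²/2)·0.25] / 0.2000 = [0.1178 + 0.0220] / 0.2000 = 0.6989 → 0.70
N(d₁) = N(0.70) = 0.7580
Δ_call = N(d₁) = 0.7580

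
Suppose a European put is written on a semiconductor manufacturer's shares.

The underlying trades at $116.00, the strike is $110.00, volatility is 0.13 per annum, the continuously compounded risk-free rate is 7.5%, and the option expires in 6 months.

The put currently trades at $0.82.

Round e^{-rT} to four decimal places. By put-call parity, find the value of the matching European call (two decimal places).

exp(−rT) = exp(−0.075·0.5) = 0.9632
Put-call parity: C − P = S − K·e^(−rT) = 116 − 110·0.9632 = 116 − 105.9520 = 10.0480
C = P + (C − P) = 0.82 + (10.0480) = 10.8680

$10.87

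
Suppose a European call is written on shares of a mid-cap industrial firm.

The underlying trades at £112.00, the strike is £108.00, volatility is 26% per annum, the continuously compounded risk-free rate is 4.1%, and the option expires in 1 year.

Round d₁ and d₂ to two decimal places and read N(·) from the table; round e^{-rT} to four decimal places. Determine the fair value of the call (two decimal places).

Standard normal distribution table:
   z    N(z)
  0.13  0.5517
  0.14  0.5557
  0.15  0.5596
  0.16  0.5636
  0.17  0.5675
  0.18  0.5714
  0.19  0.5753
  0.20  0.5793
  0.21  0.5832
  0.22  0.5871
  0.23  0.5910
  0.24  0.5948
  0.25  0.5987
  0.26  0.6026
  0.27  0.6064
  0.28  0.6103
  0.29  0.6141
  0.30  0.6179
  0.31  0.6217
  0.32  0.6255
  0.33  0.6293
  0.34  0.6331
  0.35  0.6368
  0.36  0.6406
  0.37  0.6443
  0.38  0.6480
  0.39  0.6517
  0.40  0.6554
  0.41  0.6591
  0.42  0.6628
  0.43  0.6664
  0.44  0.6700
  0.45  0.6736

£15.81

σ√T = 0.26·√1 = 0.2600
d₁ = [ln(112/108) + (0.041 + ½·0.26²)·1] / (σ√T) = (0.0364 + 0.0748) / 0.2600 = 0.4276 which rounds to 0.43
d₂ = 0.4276 − 0.2600 = 0.1676 which rounds to 0.17
exp(−rT) = exp(−0.041·1) = 0.9598
C = 112·N(0.43) − 108·0.9598·N(0.17) = 112·0.6664 − 108·0.9598·0.5675 = 74.6368 − 58.8261 = 15.8107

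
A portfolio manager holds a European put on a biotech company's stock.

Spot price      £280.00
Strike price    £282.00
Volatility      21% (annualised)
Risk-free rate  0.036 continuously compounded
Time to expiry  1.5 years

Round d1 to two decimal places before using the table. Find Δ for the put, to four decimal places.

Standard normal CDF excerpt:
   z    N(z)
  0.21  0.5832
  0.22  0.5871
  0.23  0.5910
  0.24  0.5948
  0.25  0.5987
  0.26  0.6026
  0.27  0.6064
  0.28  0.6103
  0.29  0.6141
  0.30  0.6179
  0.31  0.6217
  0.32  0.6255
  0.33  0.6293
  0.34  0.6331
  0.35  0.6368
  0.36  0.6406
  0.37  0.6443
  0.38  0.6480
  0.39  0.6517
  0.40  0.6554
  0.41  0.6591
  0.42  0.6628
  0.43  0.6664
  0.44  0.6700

σ√T = 0.21·√1.5 = 0.2572
d₁ = [ln(280/282) + (0.036 + ½·0.21²)·1.5] / (σ√T) = (-0.0071 + 0.0871) / 0.2572 = 0.3109 which rounds to 0.31
N(d₁) = N(0.31) = 0.6217
Δ_put = N(d₁) − 1 = 0.6217 − 1 = -0.3783

-0.3783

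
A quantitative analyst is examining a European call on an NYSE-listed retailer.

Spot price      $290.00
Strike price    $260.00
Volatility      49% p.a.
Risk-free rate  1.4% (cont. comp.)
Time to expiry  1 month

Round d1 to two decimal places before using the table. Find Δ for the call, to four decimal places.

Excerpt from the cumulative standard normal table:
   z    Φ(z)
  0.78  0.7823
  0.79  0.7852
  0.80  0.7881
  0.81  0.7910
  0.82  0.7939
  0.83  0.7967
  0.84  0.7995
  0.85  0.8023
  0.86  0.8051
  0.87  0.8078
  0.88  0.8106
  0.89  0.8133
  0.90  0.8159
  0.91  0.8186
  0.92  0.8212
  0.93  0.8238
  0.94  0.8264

T = 0.08333;  σ√T = 0.1415
ln(S/K) + (r + σ²/2)T = ln(290/260) + (0.014 + 0.49²/2)·0.08333 = 0.1092 + 0.0112 = 0.1204
d₁ = 0.1204 / 0.1415 = 0.8510 ≈ 0.85
N(d₁) = N(0.85) = 0.8023
Δ_call = N(d₁) = 0.8023

0.8023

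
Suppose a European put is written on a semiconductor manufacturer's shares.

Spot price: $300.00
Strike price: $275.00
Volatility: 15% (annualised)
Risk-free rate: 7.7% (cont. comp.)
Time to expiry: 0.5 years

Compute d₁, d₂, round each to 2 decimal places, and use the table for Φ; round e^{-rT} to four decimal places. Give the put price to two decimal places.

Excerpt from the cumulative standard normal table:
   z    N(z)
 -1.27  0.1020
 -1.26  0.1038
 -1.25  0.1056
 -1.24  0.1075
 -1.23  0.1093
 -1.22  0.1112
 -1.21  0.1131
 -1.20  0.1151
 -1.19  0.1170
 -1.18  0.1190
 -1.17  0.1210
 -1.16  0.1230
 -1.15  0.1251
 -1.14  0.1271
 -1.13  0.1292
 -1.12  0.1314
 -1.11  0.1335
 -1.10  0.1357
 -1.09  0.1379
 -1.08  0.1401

$1.94

T = 0.5;  σ√T = 0.1061
d₁ = [ln(300/275) + (0.077 + 0.15²/2)·0.5] / 0.1061 = [0.0870 + 0.0441] / 0.1061 = 1.2364 ⇒ 1.24
d₂ = d₁ − σ√T = 1.2364 − 0.1061 = 1.1303 ⇒ 1.13
exp(−rT) = exp(−0.077·0.5) = 0.9622
P = 275·0.9622·N(-1.13) − 300·N(-1.24) = 275·0.9622·0.1292 − 300·0.1075 = 34.1870 − 32.2500 = 1.9370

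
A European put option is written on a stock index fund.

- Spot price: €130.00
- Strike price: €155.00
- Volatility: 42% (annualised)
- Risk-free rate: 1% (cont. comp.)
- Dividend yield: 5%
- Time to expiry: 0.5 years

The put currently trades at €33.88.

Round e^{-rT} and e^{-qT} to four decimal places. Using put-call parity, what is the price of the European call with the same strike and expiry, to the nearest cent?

€6.44

e^(−qT) = e^(−0.05·0.5) = 0.9753;  e^(−rT) = e^(−0.01·0.5) = 0.9950
Put-call parity: C − P = S·e^(−qT) − K·e^(−rT) = 130·0.9753 − 155·0.9950 = 126.7890 − 154.2250 = -27.4360
C = P + (C − P) = 33.88 + (-27.4360) = 6.4440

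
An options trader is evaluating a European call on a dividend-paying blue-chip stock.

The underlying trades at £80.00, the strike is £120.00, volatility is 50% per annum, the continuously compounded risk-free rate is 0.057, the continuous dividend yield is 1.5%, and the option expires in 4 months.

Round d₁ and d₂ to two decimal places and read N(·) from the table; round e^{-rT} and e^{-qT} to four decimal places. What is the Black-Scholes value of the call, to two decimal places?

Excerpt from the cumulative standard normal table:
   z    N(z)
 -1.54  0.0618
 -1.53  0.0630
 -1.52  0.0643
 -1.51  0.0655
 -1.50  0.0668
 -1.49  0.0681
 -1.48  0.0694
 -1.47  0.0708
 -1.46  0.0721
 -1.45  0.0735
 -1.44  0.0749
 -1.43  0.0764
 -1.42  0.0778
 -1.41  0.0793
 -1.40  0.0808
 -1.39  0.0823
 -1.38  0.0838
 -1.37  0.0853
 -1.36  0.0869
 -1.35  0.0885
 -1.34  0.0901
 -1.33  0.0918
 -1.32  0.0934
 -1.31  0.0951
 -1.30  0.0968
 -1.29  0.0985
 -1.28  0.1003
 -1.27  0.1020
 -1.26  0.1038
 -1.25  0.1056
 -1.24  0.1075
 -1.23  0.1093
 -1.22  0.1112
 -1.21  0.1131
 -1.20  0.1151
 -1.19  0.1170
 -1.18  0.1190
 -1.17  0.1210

σ√T = 0.5·√0.3333 = 0.2887
ln(S/K) + (r − q + σ²/2)T = ln(80/120) + (0.057 − 0.015 + 0.5²/2)·0.3333 = -0.4055 + 0.0557 = -0.3498
d₁ = -0.3498 / 0.2887 = -1.2117 ≈ -1.21
d₂ = d₁ − σ√T = -1.2117 − 0.2887 = -1.5004 ≈ -1.50
exp(−qT) = exp(−0.015·0.3333) = 0.9950;  exp(−rT) = exp(−0.057·0.3333) = 0.9812
N(d₁) = N(-1.21) = 0.1131;  N(d₂) = N(-1.50) = 0.0668
C = 80·0.9950·0.1131 − 120·0.9812·0.0668 = 9.0028 − 7.8653 = 1.1375

£1.14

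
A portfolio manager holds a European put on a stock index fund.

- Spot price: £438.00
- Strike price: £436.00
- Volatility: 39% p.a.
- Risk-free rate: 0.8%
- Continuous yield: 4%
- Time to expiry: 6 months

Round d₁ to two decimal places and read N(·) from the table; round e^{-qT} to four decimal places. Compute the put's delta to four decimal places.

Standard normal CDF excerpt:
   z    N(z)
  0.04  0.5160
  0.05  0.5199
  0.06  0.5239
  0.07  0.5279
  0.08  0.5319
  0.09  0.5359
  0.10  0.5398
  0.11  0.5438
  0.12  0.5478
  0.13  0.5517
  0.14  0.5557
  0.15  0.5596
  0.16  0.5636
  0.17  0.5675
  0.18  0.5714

-0.4511

T = 0.5;  σ√T = 0.2758
d₁ = [ln(438/436) + (0.008 − 0.04 + 0.39²/2)·0.5] / 0.2758 = [0.0046 + 0.0220] / 0.2758 = 0.0965 ⇒ 0.10
N(d₁) = N(0.10) = 0.5398
Δ_put = e^(−qT)·(N(d₁) − 1) = 0.9802·(0.5398 − 1) = -0.4511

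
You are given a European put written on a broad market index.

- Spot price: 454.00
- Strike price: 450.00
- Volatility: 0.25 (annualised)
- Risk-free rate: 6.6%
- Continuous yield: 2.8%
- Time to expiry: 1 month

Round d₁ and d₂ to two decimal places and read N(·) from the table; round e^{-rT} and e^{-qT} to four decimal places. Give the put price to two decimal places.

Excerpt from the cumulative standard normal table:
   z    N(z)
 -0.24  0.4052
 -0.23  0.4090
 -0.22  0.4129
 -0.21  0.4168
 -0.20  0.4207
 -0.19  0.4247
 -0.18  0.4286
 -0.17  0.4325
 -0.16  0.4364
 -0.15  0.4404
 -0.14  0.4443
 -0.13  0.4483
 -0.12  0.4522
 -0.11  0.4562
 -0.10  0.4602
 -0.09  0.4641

10.07

σ√T = 0.25 × 0.2887 = 0.0722
d₁ = [ln(454/450) + (0.066 − 0.028 + ½·0.25²)·0.08333] / (σ√T) = (0.0088 + 0.0058) / 0.0722 = 0.2026 → 0.20
d₂ = 0.2026 − 0.0722 = 0.1304 → 0.13
e^(−qT) = e^(−0.028·0.08333) = 0.9977;  e^(−rT) = e^(−0.066·0.08333) = 0.9945
N(−d₂) = N(-0.13) = 0.4483;  N(−d₁) = N(-0.20) = 0.4207
P = 450·0.9945·0.4483 − 454·0.9977·0.4207 = 200.6255 − 190.5585 = 10.0670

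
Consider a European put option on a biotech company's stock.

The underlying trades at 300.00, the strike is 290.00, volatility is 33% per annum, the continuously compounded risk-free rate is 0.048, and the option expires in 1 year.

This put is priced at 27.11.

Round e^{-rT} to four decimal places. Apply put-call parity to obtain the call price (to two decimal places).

50.71

e^(−rT) = e^(−0.048·1) = 0.9531
Put-call parity: C − P = S − K·e^(−rT) = 300 − 290·0.9531 = 300 − 276.3990 = 23.6010
C = P + (C − P) = 27.11 + (23.6010) = 50.7110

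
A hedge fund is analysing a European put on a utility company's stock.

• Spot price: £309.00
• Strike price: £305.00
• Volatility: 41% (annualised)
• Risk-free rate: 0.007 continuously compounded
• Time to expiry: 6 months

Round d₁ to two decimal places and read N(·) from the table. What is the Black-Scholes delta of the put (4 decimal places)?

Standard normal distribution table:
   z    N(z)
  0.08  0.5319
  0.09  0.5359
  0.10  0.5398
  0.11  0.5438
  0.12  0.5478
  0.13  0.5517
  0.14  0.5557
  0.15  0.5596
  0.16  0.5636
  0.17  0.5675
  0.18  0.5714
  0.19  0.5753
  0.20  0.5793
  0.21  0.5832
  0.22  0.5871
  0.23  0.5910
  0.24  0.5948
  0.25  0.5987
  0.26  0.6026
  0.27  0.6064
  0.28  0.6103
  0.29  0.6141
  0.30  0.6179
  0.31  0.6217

T = 0.5;  σ√T = 0.2899
d₁ = [ln(309/305) + (0.007 + 0.41²/2)·0.5] / 0.2899 = [0.0130 + 0.0455] / 0.2899 = 0.2020 which rounds to 0.20
N(d₁) = N(0.20) = 0.5793
Δ_put = N(d₁) − 1 = 0.5793 − 1 = -0.4207

-0.4207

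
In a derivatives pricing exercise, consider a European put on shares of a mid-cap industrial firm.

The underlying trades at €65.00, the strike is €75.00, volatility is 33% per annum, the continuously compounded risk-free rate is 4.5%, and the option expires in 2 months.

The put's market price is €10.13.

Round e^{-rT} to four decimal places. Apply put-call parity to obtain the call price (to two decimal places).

e^(−rT) = e^(−0.045·0.1667) = 0.9925
Put-call parity: C − P = S − K·e^(−rT) = 65 − 75·0.9925 = 65 − 74.4375 = -9.4375
C = P + (C − P) = 10.13 + (-9.4375) = 0.6925

€0.69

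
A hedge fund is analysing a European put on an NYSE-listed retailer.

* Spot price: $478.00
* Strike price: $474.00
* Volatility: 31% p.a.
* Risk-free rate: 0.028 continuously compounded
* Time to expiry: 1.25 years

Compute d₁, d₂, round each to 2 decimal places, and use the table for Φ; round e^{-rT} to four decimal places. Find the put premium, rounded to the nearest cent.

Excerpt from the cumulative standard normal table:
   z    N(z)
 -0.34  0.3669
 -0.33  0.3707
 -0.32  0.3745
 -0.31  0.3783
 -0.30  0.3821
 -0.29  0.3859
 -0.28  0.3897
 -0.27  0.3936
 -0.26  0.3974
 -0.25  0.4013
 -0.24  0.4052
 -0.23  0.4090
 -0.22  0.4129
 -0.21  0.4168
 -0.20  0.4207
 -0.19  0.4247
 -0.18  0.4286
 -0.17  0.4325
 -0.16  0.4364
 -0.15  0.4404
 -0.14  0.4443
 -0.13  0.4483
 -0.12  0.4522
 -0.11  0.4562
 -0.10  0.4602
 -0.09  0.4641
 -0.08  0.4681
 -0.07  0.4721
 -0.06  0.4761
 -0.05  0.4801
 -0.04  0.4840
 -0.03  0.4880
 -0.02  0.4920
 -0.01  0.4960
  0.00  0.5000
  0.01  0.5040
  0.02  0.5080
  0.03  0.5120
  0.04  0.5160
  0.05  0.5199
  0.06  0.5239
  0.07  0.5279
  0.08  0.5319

$55.31

T = 1.25;  σ√T = 0.3466
d₁ = [ln(478/474) + (0.028 + 0.31²/2)·1.25] / 0.3466 = [0.0084 + 0.0951] / 0.3466 = 0.2985 which rounds to 0.30
d₂ = d₁ − σ√T = 0.2985 − 0.3466 = -0.0481 which rounds to -0.05
exp(−rT) = exp(−0.028·1.25) = 0.9656
N(−d₂) = N(0.05) = 0.5199;  N(−d₁) = N(-0.30) = 0.3821
P = 474·0.9656·0.5199 − 478·0.3821 = 237.9553 − 182.6438 = 55.3115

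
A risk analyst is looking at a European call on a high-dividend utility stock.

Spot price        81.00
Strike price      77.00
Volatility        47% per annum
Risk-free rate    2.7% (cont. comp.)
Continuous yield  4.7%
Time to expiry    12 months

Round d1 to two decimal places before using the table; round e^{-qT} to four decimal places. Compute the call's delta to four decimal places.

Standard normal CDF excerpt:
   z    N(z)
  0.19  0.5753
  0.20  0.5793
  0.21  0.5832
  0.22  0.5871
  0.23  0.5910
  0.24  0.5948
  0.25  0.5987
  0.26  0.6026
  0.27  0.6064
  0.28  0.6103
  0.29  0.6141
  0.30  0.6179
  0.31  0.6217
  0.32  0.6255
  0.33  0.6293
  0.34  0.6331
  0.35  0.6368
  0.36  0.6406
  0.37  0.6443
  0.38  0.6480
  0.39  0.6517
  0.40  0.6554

0.5895

T = 1;  σ√T = 0.4700
ln(S/K) + (r − q + σ²/2)T = ln(81/77) + (0.027 − 0.047 + 0.47²/2)·1 = 0.0506 + 0.0904 = 0.1411
d₁ = 0.1411 / 0.4700 = 0.3002 ⇒ 0.30
N(d₁) = N(0.30) = 0.6179
Δ_call = exp(−qT)·N(d₁) = 0.9541·0.6179 = 0.5895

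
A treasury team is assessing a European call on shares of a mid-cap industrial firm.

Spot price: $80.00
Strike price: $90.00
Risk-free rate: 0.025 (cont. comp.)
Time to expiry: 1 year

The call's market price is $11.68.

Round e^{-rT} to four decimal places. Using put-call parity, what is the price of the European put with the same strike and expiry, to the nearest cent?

exp(−rT) = exp(−0.025·1) = 0.9753
Put-call parity: C − P = S − K·e^(−rT) = 80 − 90·0.9753 = 80 − 87.7770 = -7.7770
P = C − (C − P) = 11.68 − (-7.7770) = 19.4570

$19.46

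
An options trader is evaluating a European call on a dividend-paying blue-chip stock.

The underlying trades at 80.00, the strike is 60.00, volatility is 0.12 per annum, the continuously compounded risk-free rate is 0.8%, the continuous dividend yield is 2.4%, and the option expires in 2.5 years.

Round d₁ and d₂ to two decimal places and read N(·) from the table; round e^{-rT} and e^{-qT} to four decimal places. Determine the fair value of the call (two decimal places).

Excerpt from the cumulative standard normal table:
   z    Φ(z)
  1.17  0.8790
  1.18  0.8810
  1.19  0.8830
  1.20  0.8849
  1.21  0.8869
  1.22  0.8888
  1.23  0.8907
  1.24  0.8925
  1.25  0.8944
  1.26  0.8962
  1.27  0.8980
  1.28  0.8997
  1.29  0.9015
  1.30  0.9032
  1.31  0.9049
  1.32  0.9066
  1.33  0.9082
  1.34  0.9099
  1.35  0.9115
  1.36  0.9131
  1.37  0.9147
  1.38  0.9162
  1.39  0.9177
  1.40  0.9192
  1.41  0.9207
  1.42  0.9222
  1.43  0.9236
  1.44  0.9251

17.10

σ√T = 0.12 × 1.5811 = 0.1897
d₁ = [ln(80/60) + (0.008 − 0.024 + ½·0.12²)·2.5] / (σ√T) = (0.2877 − 0.0220) / 0.1897 = 1.4003 ⇒ 1.40
d₂ = 1.4003 − 0.1897 = 1.2105 ⇒ 1.21
e^(−qT) = e^(−0.024·2.5) = 0.9418;  e^(−rT) = e^(−0.008·2.5) = 0.9802
N(d₁) = N(1.40) = 0.9192;  N(d₂) = N(1.21) = 0.8869
C = 80·0.9418·0.9192 − 60·0.9802·0.8869 = 69.2562 − 52.1604 = 17.0958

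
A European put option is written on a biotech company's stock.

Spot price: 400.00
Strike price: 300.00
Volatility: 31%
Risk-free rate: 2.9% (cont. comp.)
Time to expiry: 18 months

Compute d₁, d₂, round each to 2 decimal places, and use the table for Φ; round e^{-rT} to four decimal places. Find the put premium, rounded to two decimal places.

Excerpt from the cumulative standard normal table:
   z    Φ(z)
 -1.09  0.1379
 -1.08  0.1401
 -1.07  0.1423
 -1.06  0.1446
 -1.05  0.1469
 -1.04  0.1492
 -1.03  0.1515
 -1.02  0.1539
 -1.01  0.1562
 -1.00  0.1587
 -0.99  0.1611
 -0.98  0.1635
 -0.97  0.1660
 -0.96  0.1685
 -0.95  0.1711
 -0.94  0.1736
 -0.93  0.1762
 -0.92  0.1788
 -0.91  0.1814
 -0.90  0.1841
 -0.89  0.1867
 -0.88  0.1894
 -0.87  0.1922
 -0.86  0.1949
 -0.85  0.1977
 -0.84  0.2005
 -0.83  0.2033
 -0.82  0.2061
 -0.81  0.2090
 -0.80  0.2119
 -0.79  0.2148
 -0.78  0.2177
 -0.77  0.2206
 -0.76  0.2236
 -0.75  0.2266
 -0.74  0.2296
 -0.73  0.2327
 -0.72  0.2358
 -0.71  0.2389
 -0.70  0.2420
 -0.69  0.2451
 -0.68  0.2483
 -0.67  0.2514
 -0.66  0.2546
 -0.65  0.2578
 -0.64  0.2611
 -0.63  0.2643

T = 1.5;  σ√T = 0.3797
d₁ = [ln(400/300) + (0.029 + 0.31²/2)·1.5] / 0.3797 = [0.2877 + 0.1156] / 0.3797 = 1.0621 ≈ 1.06
d₂ = d₁ − σ√T = 1.0621 − 0.3797 = 0.6825 ≈ 0.68
exp(−rT) = exp(−0.029·1.5) = 0.9574
N(−d₂) = N(-0.68) = 0.2483;  N(−d₁) = N(-1.06) = 0.1446
P = 300·0.9574·0.2483 − 400·0.1446 = 71.3167 − 57.8400 = 13.4767

13.48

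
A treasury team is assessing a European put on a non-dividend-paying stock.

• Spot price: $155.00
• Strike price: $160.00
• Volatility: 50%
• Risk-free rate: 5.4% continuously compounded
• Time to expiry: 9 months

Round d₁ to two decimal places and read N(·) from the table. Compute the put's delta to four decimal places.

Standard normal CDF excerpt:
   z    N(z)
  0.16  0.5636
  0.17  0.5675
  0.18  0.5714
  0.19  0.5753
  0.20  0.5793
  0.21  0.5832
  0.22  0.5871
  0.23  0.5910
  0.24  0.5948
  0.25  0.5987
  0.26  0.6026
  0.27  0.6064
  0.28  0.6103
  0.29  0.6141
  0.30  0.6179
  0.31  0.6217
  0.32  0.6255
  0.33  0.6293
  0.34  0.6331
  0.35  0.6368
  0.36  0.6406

-0.4052

σ√T = 0.5·√0.75 = 0.4330
d₁ = [ln(155/160) + (0.054 + 0.5²/2)·0.75] / 0.4330 = [-0.0317 + 0.1342] / 0.4330 = 0.2367 ⇒ 0.24
N(d₁) = N(0.24) = 0.5948
Δ_put = N(d₁) − 1 = 0.5948 − 1 = -0.4052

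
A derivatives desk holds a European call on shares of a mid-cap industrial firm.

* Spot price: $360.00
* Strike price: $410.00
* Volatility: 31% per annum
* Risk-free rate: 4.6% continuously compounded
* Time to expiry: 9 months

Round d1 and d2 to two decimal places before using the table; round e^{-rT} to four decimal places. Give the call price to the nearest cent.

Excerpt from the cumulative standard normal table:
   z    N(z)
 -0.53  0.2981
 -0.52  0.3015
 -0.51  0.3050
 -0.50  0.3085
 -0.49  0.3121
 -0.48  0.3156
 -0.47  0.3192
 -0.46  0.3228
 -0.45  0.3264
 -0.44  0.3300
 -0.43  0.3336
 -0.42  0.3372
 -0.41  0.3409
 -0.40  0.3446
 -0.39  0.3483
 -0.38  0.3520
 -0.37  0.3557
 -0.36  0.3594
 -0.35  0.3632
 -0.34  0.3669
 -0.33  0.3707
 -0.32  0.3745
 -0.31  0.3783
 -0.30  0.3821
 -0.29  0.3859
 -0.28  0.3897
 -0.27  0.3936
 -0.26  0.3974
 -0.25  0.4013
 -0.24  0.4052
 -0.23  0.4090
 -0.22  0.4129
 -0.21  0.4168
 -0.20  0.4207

T = 0.75;  σ√T = 0.2685
d₁ = [ln(360/410) + (0.046 + 0.31²/2)·0.75] / 0.2685 = [-0.1301 + 0.0705] / 0.2685 = -0.2217 ≈ -0.22
d₂ = d₁ − σ√T = -0.2217 − 0.2685 = -0.4902 ≈ -0.49
exp(−rT) = exp(−0.046·0.75) = 0.9661
C = 360·N(-0.22) − 410·0.9661·N(-0.49) = 360·0.4129 − 410·0.9661·0.3121 = 148.6440 − 123.6231 = 25.0209

$25.02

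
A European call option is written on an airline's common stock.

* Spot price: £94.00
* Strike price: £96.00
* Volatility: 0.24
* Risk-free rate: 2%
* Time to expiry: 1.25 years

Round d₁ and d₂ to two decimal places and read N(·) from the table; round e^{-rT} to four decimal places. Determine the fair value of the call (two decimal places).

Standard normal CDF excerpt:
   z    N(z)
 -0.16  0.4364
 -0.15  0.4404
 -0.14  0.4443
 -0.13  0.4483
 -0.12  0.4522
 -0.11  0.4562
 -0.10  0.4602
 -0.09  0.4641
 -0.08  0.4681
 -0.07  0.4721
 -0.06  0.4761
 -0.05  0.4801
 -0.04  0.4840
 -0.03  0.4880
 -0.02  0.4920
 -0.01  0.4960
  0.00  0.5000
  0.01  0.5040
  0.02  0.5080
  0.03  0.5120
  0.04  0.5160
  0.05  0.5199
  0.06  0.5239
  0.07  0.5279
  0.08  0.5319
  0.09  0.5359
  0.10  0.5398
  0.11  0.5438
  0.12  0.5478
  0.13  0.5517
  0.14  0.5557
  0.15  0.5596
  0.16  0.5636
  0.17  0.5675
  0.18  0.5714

£10.26

σ√T = 0.24 × 1.1180 = 0.2683
d₁ = [ln(94/96) + (0.02 + ½·0.24²)·1.25] / (σ√T) = (-0.0211 + 0.0610) / 0.2683 = 0.1489 which rounds to 0.15
d₂ = 0.1489 − 0.2683 = -0.1195 which rounds to -0.12
e^(−rT) = e^(−0.02·1.25) = 0.9753
N(d₁) = N(0.15) = 0.5596;  N(d₂) = N(-0.12) = 0.4522
C = 94·0.5596 − 96·0.9753·0.4522 = 52.6024 − 42.3389 = 10.2635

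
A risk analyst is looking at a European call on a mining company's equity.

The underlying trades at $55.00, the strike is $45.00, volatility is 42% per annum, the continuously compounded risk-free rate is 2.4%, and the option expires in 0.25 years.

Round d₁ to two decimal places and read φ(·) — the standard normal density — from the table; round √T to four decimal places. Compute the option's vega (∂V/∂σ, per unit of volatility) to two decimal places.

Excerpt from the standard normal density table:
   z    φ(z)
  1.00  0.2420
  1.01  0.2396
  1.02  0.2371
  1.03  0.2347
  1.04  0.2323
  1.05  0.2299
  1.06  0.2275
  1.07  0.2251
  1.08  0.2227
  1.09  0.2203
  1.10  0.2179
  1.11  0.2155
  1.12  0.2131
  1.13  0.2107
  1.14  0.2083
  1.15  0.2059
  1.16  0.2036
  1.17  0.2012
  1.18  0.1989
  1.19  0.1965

T = 0.25;  σ√T = 0.2100
d₁ = [ln(55/45) + (0.024 + ½·0.42²)·0.25] / (σ√T) = (0.2007 + 0.0280) / 0.2100 = 1.0891 ⇒ 1.09
√T = √0.25 = 0.5000
φ(d₁) = φ(1.09) = 0.2203
vega = S·φ(d₁)·√T = 55·0.2203·0.5000 = 6.0583

6.06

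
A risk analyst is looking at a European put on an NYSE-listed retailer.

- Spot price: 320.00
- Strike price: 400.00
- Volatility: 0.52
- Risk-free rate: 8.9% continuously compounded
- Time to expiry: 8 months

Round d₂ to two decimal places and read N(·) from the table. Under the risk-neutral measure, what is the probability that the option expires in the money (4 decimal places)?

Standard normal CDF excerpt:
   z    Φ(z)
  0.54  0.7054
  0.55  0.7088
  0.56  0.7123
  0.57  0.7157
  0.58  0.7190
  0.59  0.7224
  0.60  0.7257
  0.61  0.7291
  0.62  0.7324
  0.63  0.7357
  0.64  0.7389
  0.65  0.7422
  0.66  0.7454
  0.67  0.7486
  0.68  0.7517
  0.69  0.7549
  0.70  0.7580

0.7257

σ√T = 0.52 × 0.8165 = 0.4246
ln(S/K) + (r + σ²/2)T = ln(320/400) + (0.089 + 0.52²/2)·0.6667 = -0.2231 + 0.1495 = -0.0737
d₁ = -0.0737 / 0.4246 = -0.1735 ≈ -0.17
d₂ = d₁ − σ√T = -0.1735 − 0.4246 = -0.5981 ≈ -0.60
Risk-neutral Pr[S_T < K] = N(−d₂) = N(0.60) = 0.7257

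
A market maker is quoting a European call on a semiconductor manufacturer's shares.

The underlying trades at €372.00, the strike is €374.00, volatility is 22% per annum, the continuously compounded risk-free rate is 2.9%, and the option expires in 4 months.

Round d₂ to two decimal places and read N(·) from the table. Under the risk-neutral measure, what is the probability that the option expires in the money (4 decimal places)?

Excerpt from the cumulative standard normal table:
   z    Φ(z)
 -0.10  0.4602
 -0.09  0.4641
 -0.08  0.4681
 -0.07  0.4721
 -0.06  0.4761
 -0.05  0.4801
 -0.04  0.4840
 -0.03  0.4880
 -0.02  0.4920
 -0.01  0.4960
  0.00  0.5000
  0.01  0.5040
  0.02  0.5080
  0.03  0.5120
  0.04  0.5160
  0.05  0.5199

0.4880

T = 0.3333;  σ√T = 0.1270
d₁ = [ln(372/374) + (0.029 + 0.22²/2)·0.3333] / 0.1270 = [-0.0054 + 0.0177] / 0.1270 = 0.0974 ⇒ 0.10
d₂ = d₁ − σ√T = 0.0974 − 0.1270 = -0.0296 ⇒ -0.03
Pr(exercise) under Q = N(d₂) = 0.4880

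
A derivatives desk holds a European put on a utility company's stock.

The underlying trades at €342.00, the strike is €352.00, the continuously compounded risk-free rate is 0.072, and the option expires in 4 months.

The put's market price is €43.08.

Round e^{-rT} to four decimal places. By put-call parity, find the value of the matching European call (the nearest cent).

e^(−rT) = e^(−0.072·0.3333) = 0.9763
Put-call parity: C − P = S − K·e^(−rT) = 342 − 352·0.9763 = 342 − 343.6576 = -1.6576
C = P + (C − P) = 43.08 + (-1.6576) = 41.4224

€41.42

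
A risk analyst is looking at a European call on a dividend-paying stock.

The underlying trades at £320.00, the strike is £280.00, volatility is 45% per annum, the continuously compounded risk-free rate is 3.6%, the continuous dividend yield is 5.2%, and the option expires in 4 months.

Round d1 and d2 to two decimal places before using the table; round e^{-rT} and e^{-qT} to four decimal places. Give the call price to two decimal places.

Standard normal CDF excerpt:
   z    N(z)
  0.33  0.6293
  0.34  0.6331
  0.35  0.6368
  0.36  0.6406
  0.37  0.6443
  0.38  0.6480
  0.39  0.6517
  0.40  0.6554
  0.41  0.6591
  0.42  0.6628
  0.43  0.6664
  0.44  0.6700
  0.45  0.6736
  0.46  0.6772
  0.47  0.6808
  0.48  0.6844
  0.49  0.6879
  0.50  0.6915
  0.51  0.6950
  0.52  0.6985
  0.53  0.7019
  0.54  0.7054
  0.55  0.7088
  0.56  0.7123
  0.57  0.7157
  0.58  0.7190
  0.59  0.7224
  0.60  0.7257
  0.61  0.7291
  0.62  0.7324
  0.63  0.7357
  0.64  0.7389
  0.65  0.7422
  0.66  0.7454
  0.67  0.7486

£53.10

σ√T = 0.45·√0.3333 = 0.2598
d₁ = [ln(320/280) + (0.036 − 0.052 + 0.45²/2)·0.3333] / 0.2598 = [0.1335 + 0.0284] / 0.2598 = 0.6233 ≈ 0.62
d₂ = d₁ − σ√T = 0.6233 − 0.2598 = 0.3635 ≈ 0.36
exp(−qT) = exp(−0.052·0.3333) = 0.9828;  exp(−rT) = exp(−0.036·0.3333) = 0.9881
C = 320·0.9828·N(0.62) − 280·0.9881·N(0.36) = 320·0.9828·0.7324 − 280·0.9881·0.6406 = 230.3369 − 177.2335 = 53.1033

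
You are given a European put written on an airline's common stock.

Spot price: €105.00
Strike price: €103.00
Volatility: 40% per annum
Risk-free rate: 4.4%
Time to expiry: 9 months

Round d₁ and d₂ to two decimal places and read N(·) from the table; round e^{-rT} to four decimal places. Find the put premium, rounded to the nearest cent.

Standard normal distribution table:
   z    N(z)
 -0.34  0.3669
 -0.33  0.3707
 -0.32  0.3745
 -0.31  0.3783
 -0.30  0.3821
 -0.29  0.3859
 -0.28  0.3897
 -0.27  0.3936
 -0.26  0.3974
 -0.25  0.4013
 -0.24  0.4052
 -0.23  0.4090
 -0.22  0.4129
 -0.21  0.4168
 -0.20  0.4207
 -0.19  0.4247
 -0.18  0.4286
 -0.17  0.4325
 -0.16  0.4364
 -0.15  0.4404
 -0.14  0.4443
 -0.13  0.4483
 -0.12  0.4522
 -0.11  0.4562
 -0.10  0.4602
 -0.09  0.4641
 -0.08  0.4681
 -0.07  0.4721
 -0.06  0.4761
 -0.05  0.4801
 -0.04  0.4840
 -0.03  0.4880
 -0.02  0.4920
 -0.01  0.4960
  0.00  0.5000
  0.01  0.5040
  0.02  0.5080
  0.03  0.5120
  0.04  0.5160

€11.30

T = 0.75;  σ√T = 0.3464
d₁ = [ln(105/103) + (0.044 + ½·0.4²)·0.75] / (σ√T) = (0.0192 + 0.0930) / 0.3464 = 0.3240 ⇒ 0.32
d₂ = 0.3240 − 0.3464 = -0.0224 ⇒ -0.02
exp(−rT) = exp(−0.044·0.75) = 0.9675
N(−d₂) = N(0.02) = 0.5080;  N(−d₁) = N(-0.32) = 0.3745
P = 103·0.9675·0.5080 − 105·0.3745 = 50.6235 − 39.3225 = 11.3010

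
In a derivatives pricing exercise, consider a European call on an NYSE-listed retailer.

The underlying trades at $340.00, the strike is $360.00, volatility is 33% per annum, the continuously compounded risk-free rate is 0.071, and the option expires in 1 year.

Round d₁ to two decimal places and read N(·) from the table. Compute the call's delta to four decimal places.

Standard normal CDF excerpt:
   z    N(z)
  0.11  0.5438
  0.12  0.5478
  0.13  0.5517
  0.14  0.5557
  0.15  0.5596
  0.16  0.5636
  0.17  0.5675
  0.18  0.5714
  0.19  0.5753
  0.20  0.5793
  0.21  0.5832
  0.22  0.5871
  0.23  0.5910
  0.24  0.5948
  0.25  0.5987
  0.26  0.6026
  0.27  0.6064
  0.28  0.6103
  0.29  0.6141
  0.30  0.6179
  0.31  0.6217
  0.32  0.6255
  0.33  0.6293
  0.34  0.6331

0.5832

σ√T = 0.33 × 1.0000 = 0.3300
d₁ = [ln(340/360) + (0.071 + 0.33²/2)·1] / 0.3300 = [-0.0572 + 0.1255] / 0.3300 = 0.2069 ≈ 0.21
N(d₁) = N(0.21) = 0.5832
Δ_call = N(d₁) = 0.5832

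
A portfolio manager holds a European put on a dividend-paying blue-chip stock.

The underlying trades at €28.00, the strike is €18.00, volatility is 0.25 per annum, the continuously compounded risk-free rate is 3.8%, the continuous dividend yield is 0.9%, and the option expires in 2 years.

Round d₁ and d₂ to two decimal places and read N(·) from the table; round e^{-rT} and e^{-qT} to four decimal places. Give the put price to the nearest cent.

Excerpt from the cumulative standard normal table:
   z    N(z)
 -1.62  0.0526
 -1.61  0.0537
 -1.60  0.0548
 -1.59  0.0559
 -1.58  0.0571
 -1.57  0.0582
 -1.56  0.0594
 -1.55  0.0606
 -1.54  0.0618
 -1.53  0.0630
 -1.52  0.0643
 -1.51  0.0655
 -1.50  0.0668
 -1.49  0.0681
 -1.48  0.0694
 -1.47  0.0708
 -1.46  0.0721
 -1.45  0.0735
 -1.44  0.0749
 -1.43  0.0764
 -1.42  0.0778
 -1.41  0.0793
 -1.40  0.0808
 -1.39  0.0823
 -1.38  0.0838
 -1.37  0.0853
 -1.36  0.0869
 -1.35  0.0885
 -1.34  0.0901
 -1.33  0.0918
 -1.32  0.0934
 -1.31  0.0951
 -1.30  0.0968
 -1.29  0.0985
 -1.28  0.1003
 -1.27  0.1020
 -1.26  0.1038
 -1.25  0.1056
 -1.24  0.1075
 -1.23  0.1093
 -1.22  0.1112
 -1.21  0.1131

€0.26

T = 2;  σ√T = 0.3536
d₁ = [ln(28/18) + (0.038 − 0.009 + 0.25²/2)·2] / 0.3536 = [0.4418 + 0.1205] / 0.3536 = 1.5905 ≈ 1.59
d₂ = d₁ − σ√T = 1.5905 − 0.3536 = 1.2370 ≈ 1.24
exp(−qT) = exp(−0.009·2) = 0.9822;  exp(−rT) = exp(−0.038·2) = 0.9268
N(−d₂) = N(-1.24) = 0.1075;  N(−d₁) = N(-1.59) = 0.0559
P = 18·0.9268·0.1075 − 28·0.9822·0.0559 = 1.7934 − 1.5373 = 0.2560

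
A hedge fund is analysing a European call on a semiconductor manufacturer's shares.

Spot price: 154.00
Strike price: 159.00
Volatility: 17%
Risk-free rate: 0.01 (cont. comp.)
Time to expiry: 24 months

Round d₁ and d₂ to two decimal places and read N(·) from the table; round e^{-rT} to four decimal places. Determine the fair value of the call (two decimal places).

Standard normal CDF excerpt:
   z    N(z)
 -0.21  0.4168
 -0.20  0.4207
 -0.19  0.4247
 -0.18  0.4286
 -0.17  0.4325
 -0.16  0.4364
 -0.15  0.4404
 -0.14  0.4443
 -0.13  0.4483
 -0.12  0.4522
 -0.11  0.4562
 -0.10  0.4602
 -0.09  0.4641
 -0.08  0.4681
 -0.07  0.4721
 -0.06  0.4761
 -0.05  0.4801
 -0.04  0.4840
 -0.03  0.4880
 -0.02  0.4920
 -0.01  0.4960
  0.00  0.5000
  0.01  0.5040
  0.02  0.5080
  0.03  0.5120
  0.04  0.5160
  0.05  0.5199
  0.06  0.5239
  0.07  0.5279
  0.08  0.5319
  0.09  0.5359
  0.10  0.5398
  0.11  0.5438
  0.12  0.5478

σ√T = 0.17 × 1.4142 = 0.2404
ln(S/K) + (r + σ²/2)T = ln(154/159) + (0.01 + 0.17²/2)·2 = -0.0320 + 0.0489 = 0.0169
d₁ = 0.0169 / 0.2404 = 0.0705 which rounds to 0.07
d₂ = d₁ − σ√T = 0.0705 − 0.2404 = -0.1699 which rounds to -0.17
exp(−rT) = exp(−0.01·2) = 0.9802
N(d₁) = N(0.07) = 0.5279;  N(d₂) = N(-0.17) = 0.4325
C = 154·0.5279 − 159·0.9802·0.4325 = 81.2966 − 67.4059 = 13.8907

13.89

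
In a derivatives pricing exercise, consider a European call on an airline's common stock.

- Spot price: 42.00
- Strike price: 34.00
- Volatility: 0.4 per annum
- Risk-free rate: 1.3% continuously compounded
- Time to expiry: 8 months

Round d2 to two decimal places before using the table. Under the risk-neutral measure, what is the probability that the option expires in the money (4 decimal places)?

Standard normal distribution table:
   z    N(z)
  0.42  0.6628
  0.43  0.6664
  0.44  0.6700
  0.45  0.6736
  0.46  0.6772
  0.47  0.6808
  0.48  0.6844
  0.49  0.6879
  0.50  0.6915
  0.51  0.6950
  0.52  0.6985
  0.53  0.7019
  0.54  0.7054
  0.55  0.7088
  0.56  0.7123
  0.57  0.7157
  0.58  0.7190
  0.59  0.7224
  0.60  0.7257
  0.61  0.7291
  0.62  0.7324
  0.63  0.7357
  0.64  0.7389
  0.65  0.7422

σ√T = 0.4 × 0.8165 = 0.3266
d₁ = [ln(42/34) + (0.013 + 0.4²/2)·0.6667] / 0.3266 = [0.2113 + 0.0620] / 0.3266 = 0.8368 which rounds to 0.84
d₂ = d₁ − σ√T = 0.8368 − 0.3266 = 0.5102 which rounds to 0.51
Pr(exercise) under Q = N(d₂) = 0.6950

0.6950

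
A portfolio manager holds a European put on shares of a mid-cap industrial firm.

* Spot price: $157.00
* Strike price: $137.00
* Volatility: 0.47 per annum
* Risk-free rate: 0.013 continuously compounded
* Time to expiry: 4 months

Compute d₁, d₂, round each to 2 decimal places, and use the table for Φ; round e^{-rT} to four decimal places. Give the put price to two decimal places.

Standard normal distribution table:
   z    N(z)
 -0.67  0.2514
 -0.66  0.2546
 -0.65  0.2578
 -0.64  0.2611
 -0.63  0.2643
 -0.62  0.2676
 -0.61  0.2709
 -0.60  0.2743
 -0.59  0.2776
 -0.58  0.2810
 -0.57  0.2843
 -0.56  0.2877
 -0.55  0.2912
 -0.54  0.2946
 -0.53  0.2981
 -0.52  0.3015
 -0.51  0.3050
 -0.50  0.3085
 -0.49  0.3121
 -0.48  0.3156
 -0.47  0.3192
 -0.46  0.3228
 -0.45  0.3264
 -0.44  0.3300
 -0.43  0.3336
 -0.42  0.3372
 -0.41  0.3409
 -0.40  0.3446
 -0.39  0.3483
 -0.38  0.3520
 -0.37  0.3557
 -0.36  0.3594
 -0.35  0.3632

σ√T = 0.47 × 0.5774 = 0.2714
d₁ = [ln(157/137) + (0.013 + 0.47²/2)·0.3333] / 0.2714 = [0.1363 + 0.0411] / 0.2714 = 0.6538 ≈ 0.65
d₂ = d₁ − σ√T = 0.6538 − 0.2714 = 0.3825 ≈ 0.38
e^(−rT) = e^(−0.013·0.3333) = 0.9957
N(−d₂) = N(-0.38) = 0.3520;  N(−d₁) = N(-0.65) = 0.2578
P = 137·0.9957·0.3520 − 157·0.2578 = 48.0166 − 40.4746 = 7.5420

$7.54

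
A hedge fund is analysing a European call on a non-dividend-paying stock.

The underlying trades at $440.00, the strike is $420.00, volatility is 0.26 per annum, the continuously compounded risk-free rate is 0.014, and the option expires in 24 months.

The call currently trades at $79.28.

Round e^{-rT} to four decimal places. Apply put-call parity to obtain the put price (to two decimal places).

exp(−rT) = exp(−0.014·2) = 0.9724
Put-call parity: C − P = S − K·e^(−rT) = 440 − 420·0.9724 = 440 − 408.4080 = 31.5920
P = C − (C − P) = 79.28 − (31.5920) = 47.6880

$47.69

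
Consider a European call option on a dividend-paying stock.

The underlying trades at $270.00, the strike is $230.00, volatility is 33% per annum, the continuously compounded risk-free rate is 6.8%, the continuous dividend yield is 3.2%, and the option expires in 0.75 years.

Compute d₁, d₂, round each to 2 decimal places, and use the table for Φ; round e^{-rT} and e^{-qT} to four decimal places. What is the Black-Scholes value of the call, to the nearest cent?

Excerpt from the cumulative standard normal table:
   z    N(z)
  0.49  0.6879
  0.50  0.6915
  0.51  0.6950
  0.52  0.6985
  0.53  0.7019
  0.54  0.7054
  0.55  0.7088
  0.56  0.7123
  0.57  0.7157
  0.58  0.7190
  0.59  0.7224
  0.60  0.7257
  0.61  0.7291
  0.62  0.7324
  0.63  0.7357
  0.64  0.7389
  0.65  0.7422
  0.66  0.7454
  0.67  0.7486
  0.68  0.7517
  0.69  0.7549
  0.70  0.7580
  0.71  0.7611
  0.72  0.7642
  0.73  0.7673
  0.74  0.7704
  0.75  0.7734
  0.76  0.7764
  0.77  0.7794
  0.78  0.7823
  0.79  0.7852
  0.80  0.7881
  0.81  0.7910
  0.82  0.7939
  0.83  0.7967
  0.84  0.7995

T = 0.75;  σ√T = 0.2858
d₁ = [ln(270/230) + (0.068 − 0.032 + 0.33²/2)·0.75] / 0.2858 = [0.1603 + 0.0678] / 0.2858 = 0.7984 → 0.80
d₂ = d₁ − σ√T = 0.7984 − 0.2858 = 0.5126 → 0.51
e^(−qT) = e^(−0.032·0.75) = 0.9763;  e^(−rT) = e^(−0.068·0.75) = 0.9503
N(d₁) = N(0.80) = 0.7881;  N(d₂) = N(0.51) = 0.6950
C = 270·0.9763·0.7881 − 230·0.9503·0.6950 = 207.7439 − 151.9055 = 55.8385

$55.84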